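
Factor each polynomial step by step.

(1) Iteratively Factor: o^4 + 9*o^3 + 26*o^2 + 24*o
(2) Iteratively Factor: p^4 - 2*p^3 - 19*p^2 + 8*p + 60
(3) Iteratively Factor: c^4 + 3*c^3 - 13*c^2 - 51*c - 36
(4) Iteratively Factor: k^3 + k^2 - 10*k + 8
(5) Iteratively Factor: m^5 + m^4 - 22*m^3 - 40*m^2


(1) = (o + 4)*(o^3 + 5*o^2 + 6*o) = (o + 2)*(o + 4)*(o^2 + 3*o) = (o + 2)*(o + 3)*(o + 4)*(o)
(2) = (p - 5)*(p^3 + 3*p^2 - 4*p - 12) = (p - 5)*(p + 3)*(p^2 - 4) = (p - 5)*(p - 2)*(p + 3)*(p + 2)
(3) = (c + 3)*(c^3 - 13*c - 12) = (c - 4)*(c + 3)*(c^2 + 4*c + 3) = (c - 4)*(c + 1)*(c + 3)*(c + 3)
(4) = (k - 1)*(k^2 + 2*k - 8) = (k - 2)*(k - 1)*(k + 4)
(5) = (m)*(m^4 + m^3 - 22*m^2 - 40*m) = m^2*(m^3 + m^2 - 22*m - 40) = m^2*(m - 5)*(m^2 + 6*m + 8) = m^2*(m - 5)*(m + 4)*(m + 2)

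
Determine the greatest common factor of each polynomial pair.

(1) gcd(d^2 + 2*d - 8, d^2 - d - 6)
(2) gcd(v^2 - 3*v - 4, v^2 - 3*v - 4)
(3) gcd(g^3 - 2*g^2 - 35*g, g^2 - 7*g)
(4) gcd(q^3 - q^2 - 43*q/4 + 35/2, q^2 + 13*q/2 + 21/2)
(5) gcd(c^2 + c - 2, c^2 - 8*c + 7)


(1) = gcd((d - 2)*(d + 4), (d - 3)*(d + 2)) = 1
(2) = gcd((v - 4)*(v + 1), (v - 4)*(v + 1)) = v^2 - 3*v - 4
(3) = g^2 - 7*g
(4) = q + 7/2
(5) = c - 1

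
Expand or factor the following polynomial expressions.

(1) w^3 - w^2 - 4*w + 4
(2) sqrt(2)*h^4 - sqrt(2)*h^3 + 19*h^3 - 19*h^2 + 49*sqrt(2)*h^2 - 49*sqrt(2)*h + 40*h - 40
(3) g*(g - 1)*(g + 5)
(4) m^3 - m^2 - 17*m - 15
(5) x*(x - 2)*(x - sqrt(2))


(1) = (w - 2)*(w - 1)*(w + 2)
(2) = (h - 1)*(h + 4*sqrt(2))*(h + 5*sqrt(2))*(sqrt(2)*h + 1)
(3) = g^3 + 4*g^2 - 5*g
(4) = (m - 5)*(m + 1)*(m + 3)
(5) = x^3 - 2*x^2 - sqrt(2)*x^2 + 2*sqrt(2)*x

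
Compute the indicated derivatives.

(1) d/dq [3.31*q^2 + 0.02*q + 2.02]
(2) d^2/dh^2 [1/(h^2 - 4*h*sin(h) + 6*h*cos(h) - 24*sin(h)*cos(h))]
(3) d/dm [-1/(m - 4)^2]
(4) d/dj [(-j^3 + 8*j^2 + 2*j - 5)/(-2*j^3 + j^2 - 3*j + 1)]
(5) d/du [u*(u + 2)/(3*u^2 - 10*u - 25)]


(1) = 6.62*q + 0.02
(2) = 2*((h^2 - 4*h*sin(h) + 6*h*cos(h) - 12*sin(2*h))*(-2*h*sin(h) + 3*h*cos(h) + 6*sin(h) - 24*sin(2*h) + 4*cos(h) - 1) + 4*(3*h*sin(h) + 2*h*cos(h) - h + 2*sin(h) - 3*cos(h) + 12*cos(2*h))^2)/((h - 4*sin(h))^3*(h + 6*cos(h))^3)
(3) = 2/(m - 4)^3
(4) = (15*j^4 + 14*j^3 - 59*j^2 + 26*j - 13)/(4*j^6 - 4*j^5 + 13*j^4 - 10*j^3 + 11*j^2 - 6*j + 1)
(5) = 2*(-8*u^2 - 25*u - 25)/(9*u^4 - 60*u^3 - 50*u^2 + 500*u + 625)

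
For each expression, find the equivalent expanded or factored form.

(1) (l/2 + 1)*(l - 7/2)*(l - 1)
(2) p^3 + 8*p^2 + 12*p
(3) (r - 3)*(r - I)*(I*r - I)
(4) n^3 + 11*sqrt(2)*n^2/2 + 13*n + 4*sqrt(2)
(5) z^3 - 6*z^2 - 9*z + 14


(1) = l^3/2 - 5*l^2/4 - 11*l/4 + 7/2
(2) = p*(p + 2)*(p + 6)
(3) = I*r^3 + r^2 - 4*I*r^2 - 4*r + 3*I*r + 3
(4) = (n + sqrt(2)/2)*(n + sqrt(2))*(n + 4*sqrt(2))
(5) = (z - 7)*(z - 1)*(z + 2)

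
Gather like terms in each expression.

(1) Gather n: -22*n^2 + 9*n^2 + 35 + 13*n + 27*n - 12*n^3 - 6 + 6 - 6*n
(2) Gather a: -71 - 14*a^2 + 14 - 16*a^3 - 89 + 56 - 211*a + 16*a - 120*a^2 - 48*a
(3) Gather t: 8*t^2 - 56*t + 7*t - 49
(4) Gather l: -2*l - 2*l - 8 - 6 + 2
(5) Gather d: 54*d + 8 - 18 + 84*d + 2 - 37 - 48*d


(1) = -12*n^3 - 13*n^2 + 34*n + 35
(2) = -16*a^3 - 134*a^2 - 243*a - 90
(3) = 8*t^2 - 49*t - 49
(4) = -4*l - 12
(5) = 90*d - 45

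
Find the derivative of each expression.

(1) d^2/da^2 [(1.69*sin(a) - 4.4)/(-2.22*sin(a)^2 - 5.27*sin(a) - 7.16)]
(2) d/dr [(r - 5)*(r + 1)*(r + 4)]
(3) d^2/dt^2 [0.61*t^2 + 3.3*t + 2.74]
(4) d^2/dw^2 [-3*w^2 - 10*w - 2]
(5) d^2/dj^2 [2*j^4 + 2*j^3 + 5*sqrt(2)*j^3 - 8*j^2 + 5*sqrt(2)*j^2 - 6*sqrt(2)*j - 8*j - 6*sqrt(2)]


(1) = (8.328996*sin(a)^5 - 106.511826*sin(a)^4 - 332.2674*sin(a)^3 + 223.895412*sin(a)^2 + 722.706432*sin(a) + 232.061976)/(2.22*sin(a)^2 + 5.27*sin(a) + 7.16)^3
(2) = 3*r^2 - 21
(3) = 1.22000000000000
(4) = -6
(5) = 24*j^2 + 12*j + 30*sqrt(2)*j - 16 + 10*sqrt(2)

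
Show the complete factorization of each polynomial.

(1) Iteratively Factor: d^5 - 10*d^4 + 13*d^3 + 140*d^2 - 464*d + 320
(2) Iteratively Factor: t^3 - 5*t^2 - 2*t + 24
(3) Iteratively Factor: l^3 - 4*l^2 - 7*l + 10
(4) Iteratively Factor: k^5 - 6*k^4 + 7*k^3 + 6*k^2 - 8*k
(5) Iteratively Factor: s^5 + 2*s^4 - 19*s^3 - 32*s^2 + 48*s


(1) = (d - 1)*(d^4 - 9*d^3 + 4*d^2 + 144*d - 320) = (d - 1)*(d + 4)*(d^3 - 13*d^2 + 56*d - 80) = (d - 4)*(d - 1)*(d + 4)*(d^2 - 9*d + 20) = (d - 5)*(d - 4)*(d - 1)*(d + 4)*(d - 4)
(2) = (t - 3)*(t^2 - 2*t - 8) = (t - 4)*(t - 3)*(t + 2)
(3) = (l - 5)*(l^2 + l - 2) = (l - 5)*(l + 2)*(l - 1)
(4) = (k - 4)*(k^4 - 2*k^3 - k^2 + 2*k) = (k - 4)*(k - 2)*(k^3 - k) = (k - 4)*(k - 2)*(k + 1)*(k^2 - k) = (k - 4)*(k - 2)*(k - 1)*(k + 1)*(k)
(5) = (s)*(s^4 + 2*s^3 - 19*s^2 - 32*s + 48) = s*(s - 4)*(s^3 + 6*s^2 + 5*s - 12) = s*(s - 4)*(s - 1)*(s^2 + 7*s + 12) = s*(s - 4)*(s - 1)*(s + 3)*(s + 4)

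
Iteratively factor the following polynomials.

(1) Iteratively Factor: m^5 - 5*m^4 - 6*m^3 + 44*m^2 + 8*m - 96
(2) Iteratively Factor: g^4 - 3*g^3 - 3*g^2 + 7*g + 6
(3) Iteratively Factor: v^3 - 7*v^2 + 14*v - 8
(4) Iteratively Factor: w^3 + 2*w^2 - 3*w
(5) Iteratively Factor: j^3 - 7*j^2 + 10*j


(1) = (m - 2)*(m^4 - 3*m^3 - 12*m^2 + 20*m + 48) = (m - 2)*(m + 2)*(m^3 - 5*m^2 - 2*m + 24) = (m - 3)*(m - 2)*(m + 2)*(m^2 - 2*m - 8) = (m - 3)*(m - 2)*(m + 2)^2*(m - 4)
(2) = (g - 3)*(g^3 - 3*g - 2) = (g - 3)*(g - 2)*(g^2 + 2*g + 1) = (g - 3)*(g - 2)*(g + 1)*(g + 1)
(3) = (v - 4)*(v^2 - 3*v + 2) = (v - 4)*(v - 1)*(v - 2)
(4) = (w + 3)*(w^2 - w) = w*(w + 3)*(w - 1)
(5) = (j)*(j^2 - 7*j + 10) = j*(j - 5)*(j - 2)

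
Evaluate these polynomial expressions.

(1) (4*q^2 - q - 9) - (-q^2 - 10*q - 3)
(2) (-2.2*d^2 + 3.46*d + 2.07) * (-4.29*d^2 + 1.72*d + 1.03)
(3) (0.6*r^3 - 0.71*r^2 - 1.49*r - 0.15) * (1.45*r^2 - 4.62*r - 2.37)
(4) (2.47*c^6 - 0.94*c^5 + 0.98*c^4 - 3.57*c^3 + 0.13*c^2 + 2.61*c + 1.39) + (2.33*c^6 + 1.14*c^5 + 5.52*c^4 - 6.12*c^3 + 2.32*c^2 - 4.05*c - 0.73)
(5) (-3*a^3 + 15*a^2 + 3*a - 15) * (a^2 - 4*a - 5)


(1) = 5*q^2 + 9*q - 6
(2) = 9.438*d^4 - 18.6274*d^3 - 5.1951*d^2 + 7.1242*d + 2.1321
(3) = 0.87*r^5 - 3.8015*r^4 - 0.3023*r^3 + 8.349*r^2 + 4.2243*r + 0.3555
(4) = 4.8*c^6 + 0.2*c^5 + 6.5*c^4 - 9.69*c^3 + 2.45*c^2 - 1.44*c + 0.66
(5) = -3*a^5 + 27*a^4 - 42*a^3 - 102*a^2 + 45*a + 75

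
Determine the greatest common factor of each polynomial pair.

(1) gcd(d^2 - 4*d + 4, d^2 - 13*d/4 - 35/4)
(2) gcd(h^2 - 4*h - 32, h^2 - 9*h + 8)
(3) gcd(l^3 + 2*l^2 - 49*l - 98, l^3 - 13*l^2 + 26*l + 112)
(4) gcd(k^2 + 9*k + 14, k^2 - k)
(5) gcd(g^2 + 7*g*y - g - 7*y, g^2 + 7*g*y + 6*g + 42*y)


(1) = 1
(2) = h - 8
(3) = gcd((l - 7)*(l + 2)*(l + 7), (l - 8)*(l - 7)*(l + 2)) = l^2 - 5*l - 14
(4) = gcd((k + 2)*(k + 7), k*(k - 1)) = 1
(5) = g + 7*y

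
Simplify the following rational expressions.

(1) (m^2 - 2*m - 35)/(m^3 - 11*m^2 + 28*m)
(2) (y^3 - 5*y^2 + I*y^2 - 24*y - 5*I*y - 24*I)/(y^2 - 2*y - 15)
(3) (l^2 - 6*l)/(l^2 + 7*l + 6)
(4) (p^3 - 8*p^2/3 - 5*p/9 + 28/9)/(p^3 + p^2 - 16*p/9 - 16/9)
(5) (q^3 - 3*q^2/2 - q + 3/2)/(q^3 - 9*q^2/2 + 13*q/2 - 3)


(1) = (m + 5)/(m^2 - 4*m)
(2) = (y^2 + y*(-8 + I) - 8*I)/(y - 5)
(3) = (l^2 - 6*l)/(l^2 + 7*l + 6)
(4) = (3*p - 7)/(3*p + 4)
(5) = (q + 1)/(q - 2)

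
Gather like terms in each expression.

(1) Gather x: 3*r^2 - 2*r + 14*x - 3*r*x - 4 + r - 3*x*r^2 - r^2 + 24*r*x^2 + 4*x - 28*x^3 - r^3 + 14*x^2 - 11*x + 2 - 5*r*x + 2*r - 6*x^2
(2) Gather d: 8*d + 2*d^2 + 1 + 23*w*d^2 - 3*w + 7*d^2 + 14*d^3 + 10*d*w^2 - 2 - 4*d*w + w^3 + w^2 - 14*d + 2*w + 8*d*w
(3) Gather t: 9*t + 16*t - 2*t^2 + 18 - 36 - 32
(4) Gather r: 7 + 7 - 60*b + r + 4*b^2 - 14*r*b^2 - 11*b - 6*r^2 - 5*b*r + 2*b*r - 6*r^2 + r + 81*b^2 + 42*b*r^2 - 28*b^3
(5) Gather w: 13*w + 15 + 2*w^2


(1) = -r^3 + 2*r^2 + r - 28*x^3 + x^2*(24*r + 8) + x*(-3*r^2 - 8*r + 7) - 2
(2) = 14*d^3 + d^2*(23*w + 9) + d*(10*w^2 + 4*w - 6) + w^3 + w^2 - w - 1
(3) = -2*t^2 + 25*t - 50
(4) = -28*b^3 + 85*b^2 - 71*b + r^2*(42*b - 12) + r*(-14*b^2 - 3*b + 2) + 14
(5) = 2*w^2 + 13*w + 15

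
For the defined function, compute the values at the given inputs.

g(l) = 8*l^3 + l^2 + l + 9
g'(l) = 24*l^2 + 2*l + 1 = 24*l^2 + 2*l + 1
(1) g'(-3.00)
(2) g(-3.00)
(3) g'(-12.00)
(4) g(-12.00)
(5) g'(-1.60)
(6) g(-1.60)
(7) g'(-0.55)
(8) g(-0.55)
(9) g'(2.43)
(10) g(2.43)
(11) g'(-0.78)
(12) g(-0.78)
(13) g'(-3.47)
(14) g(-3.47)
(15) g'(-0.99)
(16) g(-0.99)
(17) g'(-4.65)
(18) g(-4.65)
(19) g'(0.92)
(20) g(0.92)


(1) = 211.00
(2) = -201.00
(3) = 3433.00
(4) = -13683.00
(5) = 59.24
(6) = -22.81
(7) = 7.16
(8) = 7.42
(9) = 147.58
(10) = 132.13
(11) = 14.04
(12) = 5.03
(13) = 283.04
(14) = -316.68
(15) = 22.54
(16) = 1.23
(17) = 510.64
(18) = -778.38
(19) = 23.15
(20) = 17.00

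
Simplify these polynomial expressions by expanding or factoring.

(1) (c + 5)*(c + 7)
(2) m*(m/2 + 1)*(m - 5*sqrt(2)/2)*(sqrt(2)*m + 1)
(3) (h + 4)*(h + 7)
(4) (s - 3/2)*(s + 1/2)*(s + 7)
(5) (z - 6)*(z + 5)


(1) = c^2 + 12*c + 35
(2) = sqrt(2)*m^4/2 - 2*m^3 + sqrt(2)*m^3 - 4*m^2 - 5*sqrt(2)*m^2/4 - 5*sqrt(2)*m/2
(3) = h^2 + 11*h + 28
(4) = s^3 + 6*s^2 - 31*s/4 - 21/4
(5) = z^2 - z - 30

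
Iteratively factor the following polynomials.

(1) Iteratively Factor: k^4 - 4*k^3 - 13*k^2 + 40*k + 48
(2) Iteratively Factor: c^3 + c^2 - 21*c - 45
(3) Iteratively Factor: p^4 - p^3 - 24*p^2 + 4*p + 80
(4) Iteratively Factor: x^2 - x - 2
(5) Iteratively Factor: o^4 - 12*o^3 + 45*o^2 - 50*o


(1) = (k - 4)*(k^3 - 13*k - 12) = (k - 4)*(k + 3)*(k^2 - 3*k - 4) = (k - 4)*(k + 1)*(k + 3)*(k - 4)
(2) = (c - 5)*(c^2 + 6*c + 9) = (c - 5)*(c + 3)*(c + 3)
(3) = (p + 4)*(p^3 - 5*p^2 - 4*p + 20) = (p - 5)*(p + 4)*(p^2 - 4) = (p - 5)*(p + 2)*(p + 4)*(p - 2)
(4) = (x - 2)*(x + 1)
(5) = (o)*(o^3 - 12*o^2 + 45*o - 50) = o*(o - 5)*(o^2 - 7*o + 10) = o*(o - 5)^2*(o - 2)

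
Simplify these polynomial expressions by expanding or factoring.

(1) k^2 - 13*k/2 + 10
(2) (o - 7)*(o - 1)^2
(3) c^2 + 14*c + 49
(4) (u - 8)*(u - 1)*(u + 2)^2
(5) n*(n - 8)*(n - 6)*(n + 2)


(1) = (k - 4)*(k - 5/2)
(2) = o^3 - 9*o^2 + 15*o - 7
(3) = (c + 7)^2
(4) = u^4 - 5*u^3 - 24*u^2 - 4*u + 32
(5) = n^4 - 12*n^3 + 20*n^2 + 96*n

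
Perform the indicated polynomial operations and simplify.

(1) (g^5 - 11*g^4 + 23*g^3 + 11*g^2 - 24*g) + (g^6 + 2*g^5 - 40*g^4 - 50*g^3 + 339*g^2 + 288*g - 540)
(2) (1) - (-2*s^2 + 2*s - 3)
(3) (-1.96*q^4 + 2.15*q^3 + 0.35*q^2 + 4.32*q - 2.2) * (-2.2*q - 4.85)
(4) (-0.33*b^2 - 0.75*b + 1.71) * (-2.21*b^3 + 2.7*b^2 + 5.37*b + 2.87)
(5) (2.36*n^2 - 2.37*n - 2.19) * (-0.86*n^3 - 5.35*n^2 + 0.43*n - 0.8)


(1) = g^6 + 3*g^5 - 51*g^4 - 27*g^3 + 350*g^2 + 264*g - 540
(2) = 2*s^2 - 2*s + 4
(3) = 4.312*q^5 + 4.776*q^4 - 11.1975*q^3 - 11.2015*q^2 - 16.112*q + 10.67
(4) = 0.7293*b^5 + 0.7665*b^4 - 7.5762*b^3 - 0.3576*b^2 + 7.0302*b + 4.9077
(5) = -2.0296*n^5 - 10.5878*n^4 + 15.5777*n^3 + 8.8094*n^2 + 0.9543*n + 1.752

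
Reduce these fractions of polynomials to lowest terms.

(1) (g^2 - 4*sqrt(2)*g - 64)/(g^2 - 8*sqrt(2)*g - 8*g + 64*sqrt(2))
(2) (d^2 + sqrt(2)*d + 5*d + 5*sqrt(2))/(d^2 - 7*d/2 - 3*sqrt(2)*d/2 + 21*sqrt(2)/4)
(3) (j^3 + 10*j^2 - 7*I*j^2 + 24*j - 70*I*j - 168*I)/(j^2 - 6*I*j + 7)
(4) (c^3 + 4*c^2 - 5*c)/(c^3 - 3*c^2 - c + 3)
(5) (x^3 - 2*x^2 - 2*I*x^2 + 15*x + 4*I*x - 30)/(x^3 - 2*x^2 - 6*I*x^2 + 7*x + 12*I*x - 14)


(1) = (g + 4*sqrt(2))/(g - 8)
(2) = (4*d^2 + d*(4*sqrt(2) + 20) + 20*sqrt(2))/(4*d^2 + d*(-14 - 6*sqrt(2)) + 21*sqrt(2))
(3) = (j^2 + 10*j + 24)/(j + I)
(4) = (c^2 + 5*c)/(c^2 - 2*c - 3)
(5) = (x^2 - 2*I*x + 15)/(x^2 - 6*I*x + 7)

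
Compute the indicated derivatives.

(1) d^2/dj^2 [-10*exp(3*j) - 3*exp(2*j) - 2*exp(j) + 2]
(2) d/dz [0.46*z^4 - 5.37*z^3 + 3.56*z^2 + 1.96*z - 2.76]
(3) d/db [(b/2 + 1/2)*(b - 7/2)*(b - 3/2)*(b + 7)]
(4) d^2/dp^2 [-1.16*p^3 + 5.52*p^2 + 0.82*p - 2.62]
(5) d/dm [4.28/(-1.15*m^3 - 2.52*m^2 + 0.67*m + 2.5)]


(1) = (-90*exp(2*j) - 12*exp(j) - 2)*exp(j)
(2) = 1.84*z^3 - 16.11*z^2 + 7.12*z + 1.96
(3) = 2*b^3 + 9*b^2/2 - 111*b/4 + 7/2
(4) = 11.04 - 6.96*p
(5) = (14.766*m^2 + 21.5712*m - 2.8676)/(1.15*m^3 + 2.52*m^2 - 0.67*m - 2.5)^2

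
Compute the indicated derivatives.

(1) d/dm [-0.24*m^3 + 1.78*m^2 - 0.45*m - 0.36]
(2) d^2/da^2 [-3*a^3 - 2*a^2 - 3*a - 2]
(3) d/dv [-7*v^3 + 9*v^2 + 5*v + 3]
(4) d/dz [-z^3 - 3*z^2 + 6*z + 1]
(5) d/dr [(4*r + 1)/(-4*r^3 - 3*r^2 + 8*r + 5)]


(1) = -0.72*m^2 + 3.56*m - 0.45
(2) = -18*a - 4
(3) = -21*v^2 + 18*v + 5
(4) = -3*z^2 - 6*z + 6
(5) = 2*(16*r^3 + 12*r^2 + 3*r + 6)/(16*r^6 + 24*r^5 - 55*r^4 - 88*r^3 + 34*r^2 + 80*r + 25)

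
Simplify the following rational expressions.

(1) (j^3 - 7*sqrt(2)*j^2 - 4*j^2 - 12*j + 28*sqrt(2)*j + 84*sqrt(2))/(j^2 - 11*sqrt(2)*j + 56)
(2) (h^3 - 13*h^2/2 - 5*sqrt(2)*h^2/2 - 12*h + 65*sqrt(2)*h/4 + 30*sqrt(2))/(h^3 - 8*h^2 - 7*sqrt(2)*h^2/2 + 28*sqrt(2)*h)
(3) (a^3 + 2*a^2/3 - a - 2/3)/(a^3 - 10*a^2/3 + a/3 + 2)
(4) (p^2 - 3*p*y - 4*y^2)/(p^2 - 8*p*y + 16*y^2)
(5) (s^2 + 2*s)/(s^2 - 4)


(1) = (j^2 - 4*j - 12)/(j - 4*sqrt(2))
(2) = (8*h^2 + h*(12 - 20*sqrt(2)) - 30*sqrt(2))/(8*h^2 - 28*sqrt(2)*h)
(3) = (a + 1)/(a - 3)
(4) = (-p - y)/(-p + 4*y)
(5) = s/(s - 2)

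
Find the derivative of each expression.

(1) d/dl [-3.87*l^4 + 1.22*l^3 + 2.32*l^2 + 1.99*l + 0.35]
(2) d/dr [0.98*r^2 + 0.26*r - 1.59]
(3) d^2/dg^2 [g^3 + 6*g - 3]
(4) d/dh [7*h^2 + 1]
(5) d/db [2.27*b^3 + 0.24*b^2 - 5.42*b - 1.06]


(1) = -15.48*l^3 + 3.66*l^2 + 4.64*l + 1.99
(2) = 1.96*r + 0.26
(3) = 6*g
(4) = 14*h
(5) = 6.81*b^2 + 0.48*b - 5.42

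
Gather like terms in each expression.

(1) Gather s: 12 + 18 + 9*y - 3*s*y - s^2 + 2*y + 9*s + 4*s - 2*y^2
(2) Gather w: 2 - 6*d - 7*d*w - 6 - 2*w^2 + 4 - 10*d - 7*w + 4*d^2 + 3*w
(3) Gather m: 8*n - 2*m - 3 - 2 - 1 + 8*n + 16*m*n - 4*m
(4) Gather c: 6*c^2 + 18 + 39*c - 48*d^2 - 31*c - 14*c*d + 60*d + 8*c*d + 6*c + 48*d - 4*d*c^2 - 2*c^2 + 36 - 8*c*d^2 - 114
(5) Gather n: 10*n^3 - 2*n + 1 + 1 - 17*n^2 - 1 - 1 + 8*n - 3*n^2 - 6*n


(1) = -s^2 + s*(13 - 3*y) - 2*y^2 + 11*y + 30
(2) = 4*d^2 - 16*d - 2*w^2 + w*(-7*d - 4)
(3) = m*(16*n - 6) + 16*n - 6
(4) = c^2*(4 - 4*d) + c*(-8*d^2 - 6*d + 14) - 48*d^2 + 108*d - 60
(5) = 10*n^3 - 20*n^2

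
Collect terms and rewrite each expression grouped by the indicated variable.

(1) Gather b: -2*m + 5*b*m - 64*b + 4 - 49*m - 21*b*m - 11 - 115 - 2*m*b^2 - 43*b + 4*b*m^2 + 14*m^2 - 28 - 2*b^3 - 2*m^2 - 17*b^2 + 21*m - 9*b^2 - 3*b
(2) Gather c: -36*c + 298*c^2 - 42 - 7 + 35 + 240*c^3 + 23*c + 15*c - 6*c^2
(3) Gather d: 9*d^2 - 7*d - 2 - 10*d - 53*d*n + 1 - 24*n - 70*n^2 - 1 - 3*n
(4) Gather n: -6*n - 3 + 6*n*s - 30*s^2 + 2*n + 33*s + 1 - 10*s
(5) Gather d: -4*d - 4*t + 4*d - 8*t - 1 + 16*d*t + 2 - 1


(1) = -2*b^3 + b^2*(-2*m - 26) + b*(4*m^2 - 16*m - 110) + 12*m^2 - 30*m - 150
(2) = 240*c^3 + 292*c^2 + 2*c - 14
(3) = 9*d^2 + d*(-53*n - 17) - 70*n^2 - 27*n - 2
(4) = n*(6*s - 4) - 30*s^2 + 23*s - 2
(5) = 16*d*t - 12*t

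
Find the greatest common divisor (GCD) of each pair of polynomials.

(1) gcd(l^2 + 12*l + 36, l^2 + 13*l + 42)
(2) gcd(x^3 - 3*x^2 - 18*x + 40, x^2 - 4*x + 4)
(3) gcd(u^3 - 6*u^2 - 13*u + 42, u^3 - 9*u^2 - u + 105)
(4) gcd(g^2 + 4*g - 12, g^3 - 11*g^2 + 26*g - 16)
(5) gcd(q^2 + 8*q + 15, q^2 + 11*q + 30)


(1) = gcd((l + 6)^2, (l + 6)*(l + 7)) = l + 6
(2) = x - 2
(3) = u^2 - 4*u - 21
(4) = gcd((g - 2)*(g + 6), (g - 8)*(g - 2)*(g - 1)) = g - 2
(5) = gcd((q + 3)*(q + 5), (q + 5)*(q + 6)) = q + 5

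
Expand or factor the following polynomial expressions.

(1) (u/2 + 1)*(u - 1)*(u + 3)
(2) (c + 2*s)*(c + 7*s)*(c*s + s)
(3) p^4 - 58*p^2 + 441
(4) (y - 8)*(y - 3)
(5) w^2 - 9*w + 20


(1) = u^3/2 + 2*u^2 + u/2 - 3
(2) = c^3*s + 9*c^2*s^2 + c^2*s + 14*c*s^3 + 9*c*s^2 + 14*s^3
(3) = (p - 7)*(p - 3)*(p + 3)*(p + 7)
(4) = y^2 - 11*y + 24
(5) = (w - 5)*(w - 4)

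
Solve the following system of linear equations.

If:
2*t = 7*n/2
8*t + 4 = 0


Then:
n = -2/7
t = -1/2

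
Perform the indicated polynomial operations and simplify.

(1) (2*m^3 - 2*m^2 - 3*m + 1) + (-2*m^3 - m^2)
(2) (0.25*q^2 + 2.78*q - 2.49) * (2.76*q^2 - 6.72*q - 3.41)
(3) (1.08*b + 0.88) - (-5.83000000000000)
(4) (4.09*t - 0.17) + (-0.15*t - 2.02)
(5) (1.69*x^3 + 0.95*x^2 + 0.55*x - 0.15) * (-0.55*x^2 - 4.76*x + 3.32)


(1) = -3*m^2 - 3*m + 1
(2) = 0.69*q^4 + 5.9928*q^3 - 26.4065*q^2 + 7.253*q + 8.4909
(3) = 1.08*b + 6.71
(4) = 3.94*t - 2.19
(5) = -0.9295*x^5 - 8.5669*x^4 + 0.7863*x^3 + 0.6185*x^2 + 2.54*x - 0.498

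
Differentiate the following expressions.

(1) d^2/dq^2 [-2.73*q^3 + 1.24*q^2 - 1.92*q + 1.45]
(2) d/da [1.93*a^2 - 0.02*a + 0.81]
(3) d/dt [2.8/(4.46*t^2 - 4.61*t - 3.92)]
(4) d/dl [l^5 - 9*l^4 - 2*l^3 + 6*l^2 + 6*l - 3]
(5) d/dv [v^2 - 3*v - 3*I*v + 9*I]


(1) = 2.48 - 16.38*q
(2) = 3.86*a - 0.02
(3) = (12.908 - 24.976*t)/(-4.46*t^2 + 4.61*t + 3.92)^2
(4) = 5*l^4 - 36*l^3 - 6*l^2 + 12*l + 6
(5) = 2*v - 3 - 3*I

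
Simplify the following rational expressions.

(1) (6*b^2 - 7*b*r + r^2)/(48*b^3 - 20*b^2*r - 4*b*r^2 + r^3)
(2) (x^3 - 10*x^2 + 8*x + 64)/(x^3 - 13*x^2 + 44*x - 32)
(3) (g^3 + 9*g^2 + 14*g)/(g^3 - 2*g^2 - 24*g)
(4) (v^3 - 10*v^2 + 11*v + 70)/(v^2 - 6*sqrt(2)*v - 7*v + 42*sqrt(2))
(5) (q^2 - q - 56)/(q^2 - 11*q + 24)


(1) = (-b + r)/(-8*b^2 + 2*b*r + r^2)
(2) = (x + 2)/(x - 1)
(3) = (g^2 + 9*g + 14)/(g^2 - 2*g - 24)
(4) = (v^2 - 3*v - 10)/(v - 6*sqrt(2))
(5) = (q + 7)/(q - 3)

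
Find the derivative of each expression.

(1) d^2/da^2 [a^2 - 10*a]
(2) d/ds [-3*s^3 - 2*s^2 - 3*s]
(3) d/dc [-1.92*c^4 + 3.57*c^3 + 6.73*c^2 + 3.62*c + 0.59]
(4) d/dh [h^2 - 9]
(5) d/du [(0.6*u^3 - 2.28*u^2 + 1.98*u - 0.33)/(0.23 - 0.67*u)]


(1) = 2
(2) = -9*s^2 - 4*s - 3
(3) = -7.68*c^3 + 10.71*c^2 + 13.46*c + 3.62
(4) = 2*h
(5) = (-0.804*u^3 + 1.9416*u^2 - 1.0488*u + 0.2343)/(0.4489*u^2 - 0.3082*u + 0.0529)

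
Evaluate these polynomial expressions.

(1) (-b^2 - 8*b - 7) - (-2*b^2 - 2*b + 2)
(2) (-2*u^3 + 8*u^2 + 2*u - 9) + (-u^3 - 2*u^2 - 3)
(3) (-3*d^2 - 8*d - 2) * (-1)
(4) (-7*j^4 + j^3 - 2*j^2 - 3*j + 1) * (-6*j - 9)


(1) = b^2 - 6*b - 9
(2) = -3*u^3 + 6*u^2 + 2*u - 12
(3) = 3*d^2 + 8*d + 2
(4) = 42*j^5 + 57*j^4 + 3*j^3 + 36*j^2 + 21*j - 9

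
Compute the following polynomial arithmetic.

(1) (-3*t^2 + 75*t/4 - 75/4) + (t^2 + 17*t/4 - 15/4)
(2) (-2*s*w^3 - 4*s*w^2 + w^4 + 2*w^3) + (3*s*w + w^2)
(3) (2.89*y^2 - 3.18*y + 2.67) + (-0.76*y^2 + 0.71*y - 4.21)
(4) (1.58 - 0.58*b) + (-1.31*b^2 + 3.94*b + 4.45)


(1) = -2*t^2 + 23*t - 45/2
(2) = -2*s*w^3 - 4*s*w^2 + 3*s*w + w^4 + 2*w^3 + w^2
(3) = 2.13*y^2 - 2.47*y - 1.54
(4) = -1.31*b^2 + 3.36*b + 6.03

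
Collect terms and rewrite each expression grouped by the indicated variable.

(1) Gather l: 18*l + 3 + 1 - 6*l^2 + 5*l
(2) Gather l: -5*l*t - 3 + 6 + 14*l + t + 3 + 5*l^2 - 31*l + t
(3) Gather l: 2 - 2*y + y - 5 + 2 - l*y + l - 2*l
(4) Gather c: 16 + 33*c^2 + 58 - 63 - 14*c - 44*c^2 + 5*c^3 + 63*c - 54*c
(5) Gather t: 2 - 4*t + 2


(1) = -6*l^2 + 23*l + 4
(2) = 5*l^2 + l*(-5*t - 17) + 2*t + 6
(3) = l*(-y - 1) - y - 1
(4) = 5*c^3 - 11*c^2 - 5*c + 11
(5) = 4 - 4*t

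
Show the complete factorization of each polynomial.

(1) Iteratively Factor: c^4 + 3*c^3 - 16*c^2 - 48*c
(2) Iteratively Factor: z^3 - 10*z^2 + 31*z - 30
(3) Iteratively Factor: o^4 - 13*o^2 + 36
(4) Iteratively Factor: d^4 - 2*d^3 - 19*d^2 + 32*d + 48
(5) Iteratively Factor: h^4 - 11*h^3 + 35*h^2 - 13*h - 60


(1) = (c - 4)*(c^3 + 7*c^2 + 12*c) = c*(c - 4)*(c^2 + 7*c + 12) = c*(c - 4)*(c + 3)*(c + 4)
(2) = (z - 5)*(z^2 - 5*z + 6) = (z - 5)*(z - 3)*(z - 2)
(3) = (o + 2)*(o^3 - 2*o^2 - 9*o + 18) = (o - 3)*(o + 2)*(o^2 + o - 6) = (o - 3)*(o + 2)*(o + 3)*(o - 2)
(4) = (d + 4)*(d^3 - 6*d^2 + 5*d + 12) = (d - 4)*(d + 4)*(d^2 - 2*d - 3) = (d - 4)*(d - 3)*(d + 4)*(d + 1)
(5) = (h - 3)*(h^3 - 8*h^2 + 11*h + 20) = (h - 3)*(h + 1)*(h^2 - 9*h + 20) = (h - 5)*(h - 3)*(h + 1)*(h - 4)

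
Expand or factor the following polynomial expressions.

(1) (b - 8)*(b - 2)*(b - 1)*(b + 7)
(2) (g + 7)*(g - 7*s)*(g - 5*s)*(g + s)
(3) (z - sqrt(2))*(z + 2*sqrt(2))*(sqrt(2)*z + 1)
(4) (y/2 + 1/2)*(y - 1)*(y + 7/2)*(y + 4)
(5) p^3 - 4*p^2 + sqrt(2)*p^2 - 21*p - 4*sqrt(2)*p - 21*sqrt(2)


(1) = b^4 - 4*b^3 - 51*b^2 + 166*b - 112
(2) = g^4 - 11*g^3*s + 7*g^3 + 23*g^2*s^2 - 77*g^2*s + 35*g*s^3 + 161*g*s^2 + 245*s^3
(3) = sqrt(2)*z^3 + 3*z^2 - 3*sqrt(2)*z - 4
(4) = y^4/2 + 15*y^3/4 + 13*y^2/2 - 15*y/4 - 7
(5) = (p - 7)*(p + 3)*(p + sqrt(2))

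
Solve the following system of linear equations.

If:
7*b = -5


Then:
b = -5/7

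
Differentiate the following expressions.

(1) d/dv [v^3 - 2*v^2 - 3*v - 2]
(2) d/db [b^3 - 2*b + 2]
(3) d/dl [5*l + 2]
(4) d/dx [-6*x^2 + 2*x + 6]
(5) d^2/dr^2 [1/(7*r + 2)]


(1) = 3*v^2 - 4*v - 3
(2) = 3*b^2 - 2
(3) = 5
(4) = 2 - 12*x
(5) = 98/(7*r + 2)^3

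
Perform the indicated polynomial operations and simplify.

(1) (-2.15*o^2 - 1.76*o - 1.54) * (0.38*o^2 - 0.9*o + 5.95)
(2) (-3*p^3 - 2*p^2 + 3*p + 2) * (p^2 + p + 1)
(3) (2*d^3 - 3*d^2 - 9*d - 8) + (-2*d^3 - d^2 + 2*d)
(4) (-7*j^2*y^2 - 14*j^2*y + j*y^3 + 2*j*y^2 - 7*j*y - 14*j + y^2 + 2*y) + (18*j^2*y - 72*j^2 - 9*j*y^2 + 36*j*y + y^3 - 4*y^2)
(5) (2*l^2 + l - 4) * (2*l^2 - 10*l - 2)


(1) = -0.817*o^4 + 1.2662*o^3 - 11.7937*o^2 - 9.086*o - 9.163
(2) = -3*p^5 - 5*p^4 - 2*p^3 + 3*p^2 + 5*p + 2
(3) = -4*d^2 - 7*d - 8
(4) = -7*j^2*y^2 + 4*j^2*y - 72*j^2 + j*y^3 - 7*j*y^2 + 29*j*y - 14*j + y^3 - 3*y^2 + 2*y
(5) = 4*l^4 - 18*l^3 - 22*l^2 + 38*l + 8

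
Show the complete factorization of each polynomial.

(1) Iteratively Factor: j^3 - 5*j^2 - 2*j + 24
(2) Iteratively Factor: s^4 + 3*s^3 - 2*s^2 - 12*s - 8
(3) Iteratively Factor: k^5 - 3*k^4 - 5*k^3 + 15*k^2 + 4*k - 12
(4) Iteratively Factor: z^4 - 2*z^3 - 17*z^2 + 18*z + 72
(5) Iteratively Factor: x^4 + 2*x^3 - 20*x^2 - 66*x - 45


(1) = (j - 3)*(j^2 - 2*j - 8) = (j - 3)*(j + 2)*(j - 4)
(2) = (s - 2)*(s^3 + 5*s^2 + 8*s + 4) = (s - 2)*(s + 1)*(s^2 + 4*s + 4) = (s - 2)*(s + 1)*(s + 2)*(s + 2)
(3) = (k + 1)*(k^4 - 4*k^3 - k^2 + 16*k - 12) = (k - 1)*(k + 1)*(k^3 - 3*k^2 - 4*k + 12) = (k - 2)*(k - 1)*(k + 1)*(k^2 - k - 6) = (k - 2)*(k - 1)*(k + 1)*(k + 2)*(k - 3)
(4) = (z + 2)*(z^3 - 4*z^2 - 9*z + 36) = (z - 4)*(z + 2)*(z^2 - 9) = (z - 4)*(z - 3)*(z + 2)*(z + 3)
(5) = (x + 1)*(x^3 + x^2 - 21*x - 45) = (x - 5)*(x + 1)*(x^2 + 6*x + 9) = (x - 5)*(x + 1)*(x + 3)*(x + 3)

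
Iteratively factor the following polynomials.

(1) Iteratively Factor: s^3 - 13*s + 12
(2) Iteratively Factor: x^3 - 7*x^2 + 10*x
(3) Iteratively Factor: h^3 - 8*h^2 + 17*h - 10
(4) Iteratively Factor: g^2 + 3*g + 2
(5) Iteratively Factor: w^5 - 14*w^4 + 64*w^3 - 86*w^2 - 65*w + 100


(1) = (s - 1)*(s^2 + s - 12) = (s - 3)*(s - 1)*(s + 4)
(2) = (x)*(x^2 - 7*x + 10) = x*(x - 2)*(x - 5)
(3) = (h - 5)*(h^2 - 3*h + 2) = (h - 5)*(h - 2)*(h - 1)
(4) = (g + 1)*(g + 2)
(5) = (w + 1)*(w^4 - 15*w^3 + 79*w^2 - 165*w + 100) = (w - 1)*(w + 1)*(w^3 - 14*w^2 + 65*w - 100) = (w - 4)*(w - 1)*(w + 1)*(w^2 - 10*w + 25) = (w - 5)*(w - 4)*(w - 1)*(w + 1)*(w - 5)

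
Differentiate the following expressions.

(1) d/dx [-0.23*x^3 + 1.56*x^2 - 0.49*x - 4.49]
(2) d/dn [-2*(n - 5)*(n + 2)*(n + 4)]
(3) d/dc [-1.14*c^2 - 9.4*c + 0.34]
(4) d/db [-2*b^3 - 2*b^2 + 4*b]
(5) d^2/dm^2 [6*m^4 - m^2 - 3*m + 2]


(1) = -0.69*x^2 + 3.12*x - 0.49
(2) = -6*n^2 - 4*n + 44
(3) = -2.28*c - 9.4
(4) = -6*b^2 - 4*b + 4
(5) = 72*m^2 - 2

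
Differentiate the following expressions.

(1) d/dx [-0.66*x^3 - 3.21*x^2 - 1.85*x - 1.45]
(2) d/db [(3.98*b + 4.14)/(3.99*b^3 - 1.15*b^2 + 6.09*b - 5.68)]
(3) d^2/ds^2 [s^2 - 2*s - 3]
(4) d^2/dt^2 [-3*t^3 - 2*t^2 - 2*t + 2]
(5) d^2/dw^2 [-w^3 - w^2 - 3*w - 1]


(1) = -1.98*x^2 - 6.42*x - 1.85
(2) = (-31.7604*b^3 - 44.9788*b^2 + 9.522*b - 47.819)/(15.9201*b^6 - 9.177*b^5 + 49.9207*b^4 - 59.3334*b^3 + 50.1521*b^2 - 69.1824*b + 32.2624)
(3) = 2
(4) = -18*t - 4
(5) = -6*w - 2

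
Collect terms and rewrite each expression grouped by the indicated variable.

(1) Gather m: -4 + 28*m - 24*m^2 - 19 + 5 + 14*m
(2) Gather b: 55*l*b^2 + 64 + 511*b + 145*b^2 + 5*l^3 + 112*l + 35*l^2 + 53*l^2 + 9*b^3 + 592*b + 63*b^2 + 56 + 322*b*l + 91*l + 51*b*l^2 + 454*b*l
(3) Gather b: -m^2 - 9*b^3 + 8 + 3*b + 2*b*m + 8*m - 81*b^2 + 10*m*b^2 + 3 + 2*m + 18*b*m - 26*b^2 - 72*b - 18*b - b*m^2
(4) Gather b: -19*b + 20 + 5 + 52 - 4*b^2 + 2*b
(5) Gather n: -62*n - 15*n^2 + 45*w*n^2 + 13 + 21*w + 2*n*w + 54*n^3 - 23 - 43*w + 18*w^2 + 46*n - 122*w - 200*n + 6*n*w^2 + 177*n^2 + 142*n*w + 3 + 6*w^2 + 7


(1) = -24*m^2 + 42*m - 18
(2) = 9*b^3 + b^2*(55*l + 208) + b*(51*l^2 + 776*l + 1103) + 5*l^3 + 88*l^2 + 203*l + 120
(3) = -9*b^3 + b^2*(10*m - 107) + b*(-m^2 + 20*m - 87) - m^2 + 10*m + 11
(4) = -4*b^2 - 17*b + 77
(5) = 54*n^3 + n^2*(45*w + 162) + n*(6*w^2 + 144*w - 216) + 24*w^2 - 144*w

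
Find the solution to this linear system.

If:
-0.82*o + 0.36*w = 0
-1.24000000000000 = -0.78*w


Then:
o = 0.70
w = 1.59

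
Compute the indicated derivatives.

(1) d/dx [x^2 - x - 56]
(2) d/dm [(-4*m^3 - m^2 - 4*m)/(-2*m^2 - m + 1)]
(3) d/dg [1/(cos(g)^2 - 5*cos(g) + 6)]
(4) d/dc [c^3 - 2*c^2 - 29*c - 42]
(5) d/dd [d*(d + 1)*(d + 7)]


(1) = 2*x - 1
(2) = (8*m^4 + 8*m^3 - 19*m^2 - 2*m - 4)/(4*m^4 + 4*m^3 - 3*m^2 - 2*m + 1)
(3) = (2*cos(g) - 5)*sin(g)/(cos(g)^2 - 5*cos(g) + 6)^2
(4) = 3*c^2 - 4*c - 29
(5) = 3*d^2 + 16*d + 7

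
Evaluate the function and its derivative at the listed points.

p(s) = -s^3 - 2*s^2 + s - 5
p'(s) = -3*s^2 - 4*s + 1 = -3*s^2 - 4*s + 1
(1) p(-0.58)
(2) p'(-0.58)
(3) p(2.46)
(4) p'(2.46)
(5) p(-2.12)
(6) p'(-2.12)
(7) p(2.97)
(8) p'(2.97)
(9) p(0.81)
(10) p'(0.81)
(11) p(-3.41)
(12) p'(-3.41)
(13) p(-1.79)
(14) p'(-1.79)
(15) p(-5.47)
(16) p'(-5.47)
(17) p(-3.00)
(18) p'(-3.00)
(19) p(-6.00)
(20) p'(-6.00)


(1) = -6.06
(2) = 2.31
(3) = -29.53
(4) = -26.99
(5) = -6.58
(6) = -4.00
(7) = -45.87
(8) = -37.34
(9) = -6.03
(10) = -4.21
(11) = 7.99
(12) = -20.24
(13) = -7.46
(14) = -1.45
(15) = 93.36
(16) = -66.88
(17) = 1.00
(18) = -14.00
(19) = 133.00
(20) = -83.00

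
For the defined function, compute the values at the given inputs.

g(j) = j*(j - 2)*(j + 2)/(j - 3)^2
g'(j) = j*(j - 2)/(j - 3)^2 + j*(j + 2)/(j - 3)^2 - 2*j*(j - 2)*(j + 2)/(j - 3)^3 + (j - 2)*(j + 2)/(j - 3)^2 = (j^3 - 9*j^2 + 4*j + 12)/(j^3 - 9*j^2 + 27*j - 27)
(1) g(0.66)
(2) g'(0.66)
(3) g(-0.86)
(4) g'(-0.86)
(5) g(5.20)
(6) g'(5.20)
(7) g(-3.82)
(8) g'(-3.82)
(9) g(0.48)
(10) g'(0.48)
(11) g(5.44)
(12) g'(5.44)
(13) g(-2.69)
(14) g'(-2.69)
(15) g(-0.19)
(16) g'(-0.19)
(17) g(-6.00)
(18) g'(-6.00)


(1) = -0.43
(2) = -0.86
(3) = 0.19
(4) = -0.02
(5) = 24.75
(6) = -6.57
(7) = -0.87
(8) = 0.60
(9) = -0.28
(10) = -0.75
(11) = 23.39
(12) = -4.93
(13) = -0.27
(14) = 0.45
(15) = 0.07
(16) = -0.34
(17) = -2.37
(18) = 0.76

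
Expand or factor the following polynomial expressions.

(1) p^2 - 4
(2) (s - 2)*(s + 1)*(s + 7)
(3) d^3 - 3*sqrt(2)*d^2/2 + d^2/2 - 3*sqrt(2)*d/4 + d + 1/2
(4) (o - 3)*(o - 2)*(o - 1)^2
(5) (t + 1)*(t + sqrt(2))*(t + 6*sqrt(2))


(1) = (p - 2)*(p + 2)
(2) = s^3 + 6*s^2 - 9*s - 14
(3) = (d + 1/2)*(d - sqrt(2))*(d - sqrt(2)/2)
(4) = o^4 - 7*o^3 + 17*o^2 - 17*o + 6
(5) = t^3 + t^2 + 7*sqrt(2)*t^2 + 7*sqrt(2)*t + 12*t + 12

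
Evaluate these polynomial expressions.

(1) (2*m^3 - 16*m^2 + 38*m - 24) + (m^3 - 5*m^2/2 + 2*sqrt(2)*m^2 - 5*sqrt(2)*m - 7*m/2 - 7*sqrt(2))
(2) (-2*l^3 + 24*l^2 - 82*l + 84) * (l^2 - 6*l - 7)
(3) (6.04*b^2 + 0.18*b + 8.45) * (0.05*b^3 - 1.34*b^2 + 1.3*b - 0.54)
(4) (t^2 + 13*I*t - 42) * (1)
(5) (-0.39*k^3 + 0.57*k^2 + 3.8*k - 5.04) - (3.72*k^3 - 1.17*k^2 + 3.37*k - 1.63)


(1) = 3*m^3 - 37*m^2/2 + 2*sqrt(2)*m^2 - 5*sqrt(2)*m + 69*m/2 - 24 - 7*sqrt(2)
(2) = -2*l^5 + 36*l^4 - 212*l^3 + 408*l^2 + 70*l - 588
(3) = 0.302*b^5 - 8.0846*b^4 + 8.0333*b^3 - 14.3506*b^2 + 10.8878*b - 4.563
(4) = t^2 + 13*I*t - 42
(5) = -4.11*k^3 + 1.74*k^2 + 0.43*k - 3.41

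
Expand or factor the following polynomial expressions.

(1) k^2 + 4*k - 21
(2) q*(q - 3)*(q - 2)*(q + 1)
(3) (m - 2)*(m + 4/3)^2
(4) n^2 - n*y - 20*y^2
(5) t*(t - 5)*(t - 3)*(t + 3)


(1) = (k - 3)*(k + 7)
(2) = q^4 - 4*q^3 + q^2 + 6*q
(3) = m^3 + 2*m^2/3 - 32*m/9 - 32/9
(4) = (n - 5*y)*(n + 4*y)
(5) = t^4 - 5*t^3 - 9*t^2 + 45*t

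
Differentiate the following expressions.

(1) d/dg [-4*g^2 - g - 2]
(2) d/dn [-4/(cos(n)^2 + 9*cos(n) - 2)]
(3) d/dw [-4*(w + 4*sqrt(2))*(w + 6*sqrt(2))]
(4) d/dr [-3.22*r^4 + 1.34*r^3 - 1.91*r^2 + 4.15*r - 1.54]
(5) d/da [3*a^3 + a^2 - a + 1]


(1) = -8*g - 1
(2) = -4*(2*cos(n) + 9)*sin(n)/(cos(n)^2 + 9*cos(n) - 2)^2
(3) = -8*w - 40*sqrt(2)
(4) = -12.88*r^3 + 4.02*r^2 - 3.82*r + 4.15
(5) = 9*a^2 + 2*a - 1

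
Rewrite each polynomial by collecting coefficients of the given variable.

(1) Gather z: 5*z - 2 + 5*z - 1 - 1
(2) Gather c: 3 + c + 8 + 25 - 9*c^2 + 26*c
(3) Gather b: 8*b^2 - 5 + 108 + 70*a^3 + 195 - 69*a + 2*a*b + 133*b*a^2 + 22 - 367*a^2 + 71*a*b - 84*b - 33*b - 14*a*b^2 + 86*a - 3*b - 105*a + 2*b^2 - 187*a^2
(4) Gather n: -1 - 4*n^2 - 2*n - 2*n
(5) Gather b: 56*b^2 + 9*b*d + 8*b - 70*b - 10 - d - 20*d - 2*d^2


(1) = 10*z - 4
(2) = -9*c^2 + 27*c + 36
(3) = 70*a^3 - 554*a^2 - 88*a + b^2*(10 - 14*a) + b*(133*a^2 + 73*a - 120) + 320
(4) = -4*n^2 - 4*n - 1
(5) = 56*b^2 + b*(9*d - 62) - 2*d^2 - 21*d - 10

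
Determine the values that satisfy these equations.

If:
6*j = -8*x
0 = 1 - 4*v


Then:
j = -4*x/3
v = 1/4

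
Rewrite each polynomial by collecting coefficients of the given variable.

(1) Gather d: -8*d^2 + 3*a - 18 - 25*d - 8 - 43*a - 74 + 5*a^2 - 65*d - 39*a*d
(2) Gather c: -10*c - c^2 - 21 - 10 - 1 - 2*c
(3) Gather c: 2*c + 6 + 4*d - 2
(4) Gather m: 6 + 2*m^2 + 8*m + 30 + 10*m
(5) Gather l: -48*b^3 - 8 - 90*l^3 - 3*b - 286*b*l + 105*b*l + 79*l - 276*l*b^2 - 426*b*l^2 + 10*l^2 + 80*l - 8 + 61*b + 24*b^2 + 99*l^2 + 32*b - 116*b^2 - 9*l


(1) = 5*a^2 - 40*a - 8*d^2 + d*(-39*a - 90) - 100
(2) = -c^2 - 12*c - 32
(3) = 2*c + 4*d + 4
(4) = 2*m^2 + 18*m + 36
(5) = -48*b^3 - 92*b^2 + 90*b - 90*l^3 + l^2*(109 - 426*b) + l*(-276*b^2 - 181*b + 150) - 16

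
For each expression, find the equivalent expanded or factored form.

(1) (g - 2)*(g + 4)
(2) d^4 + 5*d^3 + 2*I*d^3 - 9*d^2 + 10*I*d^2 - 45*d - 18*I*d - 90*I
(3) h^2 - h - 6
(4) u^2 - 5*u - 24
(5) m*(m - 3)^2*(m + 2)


(1) = g^2 + 2*g - 8
(2) = (d - 3)*(d + 3)*(d + 5)*(d + 2*I)
(3) = (h - 3)*(h + 2)
(4) = (u - 8)*(u + 3)
(5) = m^4 - 4*m^3 - 3*m^2 + 18*m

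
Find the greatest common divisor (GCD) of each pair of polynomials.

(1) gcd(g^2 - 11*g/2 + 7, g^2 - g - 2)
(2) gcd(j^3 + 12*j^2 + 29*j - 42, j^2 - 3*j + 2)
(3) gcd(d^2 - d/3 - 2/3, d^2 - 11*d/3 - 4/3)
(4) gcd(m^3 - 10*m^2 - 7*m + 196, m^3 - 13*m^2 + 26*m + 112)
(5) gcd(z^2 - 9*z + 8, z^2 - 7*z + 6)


(1) = gcd((g - 7/2)*(g - 2), (g - 2)*(g + 1)) = g - 2
(2) = j - 1
(3) = 1
(4) = gcd((m - 7)^2*(m + 4), (m - 8)*(m - 7)*(m + 2)) = m - 7
(5) = gcd((z - 8)*(z - 1), (z - 6)*(z - 1)) = z - 1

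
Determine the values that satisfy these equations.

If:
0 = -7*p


Then:
p = 0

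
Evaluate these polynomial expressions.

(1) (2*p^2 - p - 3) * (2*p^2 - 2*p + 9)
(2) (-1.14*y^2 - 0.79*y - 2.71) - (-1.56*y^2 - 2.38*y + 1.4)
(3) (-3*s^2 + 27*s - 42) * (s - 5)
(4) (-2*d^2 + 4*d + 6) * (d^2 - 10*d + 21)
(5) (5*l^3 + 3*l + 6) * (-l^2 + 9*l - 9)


(1) = 4*p^4 - 6*p^3 + 14*p^2 - 3*p - 27
(2) = 0.42*y^2 + 1.59*y - 4.11
(3) = -3*s^3 + 42*s^2 - 177*s + 210
(4) = -2*d^4 + 24*d^3 - 76*d^2 + 24*d + 126
(5) = -5*l^5 + 45*l^4 - 48*l^3 + 21*l^2 + 27*l - 54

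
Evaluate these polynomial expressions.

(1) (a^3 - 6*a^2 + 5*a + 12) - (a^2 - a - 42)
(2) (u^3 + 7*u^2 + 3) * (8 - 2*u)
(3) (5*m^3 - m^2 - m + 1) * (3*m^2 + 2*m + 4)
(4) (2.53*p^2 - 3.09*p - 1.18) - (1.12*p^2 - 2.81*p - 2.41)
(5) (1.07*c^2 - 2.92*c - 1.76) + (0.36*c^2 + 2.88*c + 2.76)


(1) = a^3 - 7*a^2 + 6*a + 54
(2) = -2*u^4 - 6*u^3 + 56*u^2 - 6*u + 24
(3) = 15*m^5 + 7*m^4 + 15*m^3 - 3*m^2 - 2*m + 4
(4) = 1.41*p^2 - 0.28*p + 1.23
(5) = 1.43*c^2 - 0.04*c + 1.0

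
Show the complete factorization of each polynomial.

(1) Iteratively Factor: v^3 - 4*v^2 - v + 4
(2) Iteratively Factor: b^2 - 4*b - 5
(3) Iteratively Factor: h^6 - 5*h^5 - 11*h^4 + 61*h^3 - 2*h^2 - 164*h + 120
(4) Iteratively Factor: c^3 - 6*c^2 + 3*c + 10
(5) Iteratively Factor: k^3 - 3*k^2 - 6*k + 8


(1) = (v + 1)*(v^2 - 5*v + 4) = (v - 4)*(v + 1)*(v - 1)
(2) = (b - 5)*(b + 1)
(3) = (h + 2)*(h^5 - 7*h^4 + 3*h^3 + 55*h^2 - 112*h + 60) = (h - 2)*(h + 2)*(h^4 - 5*h^3 - 7*h^2 + 41*h - 30) = (h - 5)*(h - 2)*(h + 2)*(h^3 - 7*h + 6) = (h - 5)*(h - 2)^2*(h + 2)*(h^2 + 2*h - 3) = (h - 5)*(h - 2)^2*(h + 2)*(h + 3)*(h - 1)
(4) = (c + 1)*(c^2 - 7*c + 10) = (c - 2)*(c + 1)*(c - 5)
(5) = (k + 2)*(k^2 - 5*k + 4) = (k - 4)*(k + 2)*(k - 1)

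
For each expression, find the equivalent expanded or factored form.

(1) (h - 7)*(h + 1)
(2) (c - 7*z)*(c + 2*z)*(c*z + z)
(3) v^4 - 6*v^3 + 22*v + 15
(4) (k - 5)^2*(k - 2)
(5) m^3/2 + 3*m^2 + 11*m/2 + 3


(1) = h^2 - 6*h - 7
(2) = c^3*z - 5*c^2*z^2 + c^2*z - 14*c*z^3 - 5*c*z^2 - 14*z^3
(3) = (v - 5)*(v - 3)*(v + 1)^2
(4) = k^3 - 12*k^2 + 45*k - 50
(5) = (m/2 + 1/2)*(m + 2)*(m + 3)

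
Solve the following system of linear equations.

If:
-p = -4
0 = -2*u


Then:
p = 4
u = 0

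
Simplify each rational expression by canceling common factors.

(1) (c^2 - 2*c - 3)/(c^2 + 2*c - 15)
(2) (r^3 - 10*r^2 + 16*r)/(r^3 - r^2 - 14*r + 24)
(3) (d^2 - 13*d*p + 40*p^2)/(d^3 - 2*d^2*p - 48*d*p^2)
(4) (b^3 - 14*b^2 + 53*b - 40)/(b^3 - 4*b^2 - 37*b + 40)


(1) = (c + 1)/(c + 5)
(2) = (r^2 - 8*r)/(r^2 + r - 12)
(3) = (d - 5*p)/(d^2 + 6*d*p)
(4) = (b - 5)/(b + 5)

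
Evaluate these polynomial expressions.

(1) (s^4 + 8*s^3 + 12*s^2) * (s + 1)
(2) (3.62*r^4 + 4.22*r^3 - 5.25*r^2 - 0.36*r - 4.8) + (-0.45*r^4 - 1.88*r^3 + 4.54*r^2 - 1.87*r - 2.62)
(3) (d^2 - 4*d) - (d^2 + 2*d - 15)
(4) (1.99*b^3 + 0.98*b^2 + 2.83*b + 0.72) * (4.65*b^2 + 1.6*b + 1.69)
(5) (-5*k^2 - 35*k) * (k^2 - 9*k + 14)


(1) = s^5 + 9*s^4 + 20*s^3 + 12*s^2
(2) = 3.17*r^4 + 2.34*r^3 - 0.71*r^2 - 2.23*r - 7.42
(3) = 15 - 6*d
(4) = 9.2535*b^5 + 7.741*b^4 + 18.0906*b^3 + 9.5322*b^2 + 5.9347*b + 1.2168
(5) = -5*k^4 + 10*k^3 + 245*k^2 - 490*k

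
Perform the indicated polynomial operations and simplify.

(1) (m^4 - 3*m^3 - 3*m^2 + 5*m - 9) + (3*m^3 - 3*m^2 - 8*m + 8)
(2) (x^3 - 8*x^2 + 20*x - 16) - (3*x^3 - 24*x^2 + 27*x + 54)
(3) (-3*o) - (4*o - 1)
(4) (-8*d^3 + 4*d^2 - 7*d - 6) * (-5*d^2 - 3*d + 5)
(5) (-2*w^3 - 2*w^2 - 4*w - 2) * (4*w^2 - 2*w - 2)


(1) = m^4 - 6*m^2 - 3*m - 1
(2) = -2*x^3 + 16*x^2 - 7*x - 70
(3) = 1 - 7*o
(4) = 40*d^5 + 4*d^4 - 17*d^3 + 71*d^2 - 17*d - 30
(5) = -8*w^5 - 4*w^4 - 8*w^3 + 4*w^2 + 12*w + 4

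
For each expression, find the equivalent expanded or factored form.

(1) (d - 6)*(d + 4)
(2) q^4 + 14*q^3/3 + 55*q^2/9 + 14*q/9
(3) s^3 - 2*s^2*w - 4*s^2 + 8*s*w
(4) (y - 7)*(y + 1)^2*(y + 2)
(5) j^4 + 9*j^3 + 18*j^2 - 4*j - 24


(1) = d^2 - 2*d - 24
(2) = q*(q + 1/3)*(q + 2)*(q + 7/3)
(3) = s*(s - 4)*(s - 2*w)
(4) = y^4 - 3*y^3 - 23*y^2 - 33*y - 14
(5) = (j - 1)*(j + 2)^2*(j + 6)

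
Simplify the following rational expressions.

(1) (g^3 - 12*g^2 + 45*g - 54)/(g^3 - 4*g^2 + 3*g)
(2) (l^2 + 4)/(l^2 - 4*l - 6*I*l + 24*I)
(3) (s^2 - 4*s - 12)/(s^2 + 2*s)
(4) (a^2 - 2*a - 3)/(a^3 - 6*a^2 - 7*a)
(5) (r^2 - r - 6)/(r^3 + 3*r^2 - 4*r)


(1) = (g^2 - 9*g + 18)/(g^2 - g)
(2) = (l^2 + 4)/(l^2 + l*(-4 - 6*I) + 24*I)
(3) = (s - 6)/s
(4) = (a - 3)/(a^2 - 7*a)
(5) = (r^2 - r - 6)/(r^3 + 3*r^2 - 4*r)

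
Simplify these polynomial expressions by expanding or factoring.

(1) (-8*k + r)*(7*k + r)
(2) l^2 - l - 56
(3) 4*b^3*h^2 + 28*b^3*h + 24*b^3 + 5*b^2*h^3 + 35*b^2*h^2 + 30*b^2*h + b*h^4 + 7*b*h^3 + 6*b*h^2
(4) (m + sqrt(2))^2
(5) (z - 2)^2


(1) = -56*k^2 - k*r + r^2
(2) = (l - 8)*(l + 7)
(3) = (b + h)*(4*b + h)*(h + 6)*(b*h + b)
(4) = m^2 + 2*sqrt(2)*m + 2
(5) = z^2 - 4*z + 4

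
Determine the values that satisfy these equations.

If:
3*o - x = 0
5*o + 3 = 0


Then:
o = -3/5
x = -9/5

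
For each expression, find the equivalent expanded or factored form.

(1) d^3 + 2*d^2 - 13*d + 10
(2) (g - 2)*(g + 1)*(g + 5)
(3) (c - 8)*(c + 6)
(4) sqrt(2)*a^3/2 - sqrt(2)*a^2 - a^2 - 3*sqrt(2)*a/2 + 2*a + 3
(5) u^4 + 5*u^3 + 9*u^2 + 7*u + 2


(1) = (d - 2)*(d - 1)*(d + 5)
(2) = g^3 + 4*g^2 - 7*g - 10
(3) = c^2 - 2*c - 48
(4) = (a - 3)*(a - sqrt(2))*(sqrt(2)*a/2 + sqrt(2)/2)
(5) = (u + 1)^3*(u + 2)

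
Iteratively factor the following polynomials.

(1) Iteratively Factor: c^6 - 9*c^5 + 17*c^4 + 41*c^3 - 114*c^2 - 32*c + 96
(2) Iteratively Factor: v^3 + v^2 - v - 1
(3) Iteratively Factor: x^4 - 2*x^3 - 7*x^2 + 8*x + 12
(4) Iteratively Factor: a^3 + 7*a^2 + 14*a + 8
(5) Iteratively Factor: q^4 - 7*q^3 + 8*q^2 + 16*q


(1) = (c + 1)*(c^5 - 10*c^4 + 27*c^3 + 14*c^2 - 128*c + 96) = (c - 3)*(c + 1)*(c^4 - 7*c^3 + 6*c^2 + 32*c - 32) = (c - 4)*(c - 3)*(c + 1)*(c^3 - 3*c^2 - 6*c + 8) = (c - 4)*(c - 3)*(c - 1)*(c + 1)*(c^2 - 2*c - 8) = (c - 4)^2*(c - 3)*(c - 1)*(c + 1)*(c + 2)
(2) = (v + 1)*(v^2 - 1) = (v - 1)*(v + 1)*(v + 1)
(3) = (x + 2)*(x^3 - 4*x^2 + x + 6) = (x + 1)*(x + 2)*(x^2 - 5*x + 6) = (x - 3)*(x + 1)*(x + 2)*(x - 2)
(4) = (a + 1)*(a^2 + 6*a + 8) = (a + 1)*(a + 4)*(a + 2)
(5) = (q)*(q^3 - 7*q^2 + 8*q + 16) = q*(q - 4)*(q^2 - 3*q - 4) = q*(q - 4)^2*(q + 1)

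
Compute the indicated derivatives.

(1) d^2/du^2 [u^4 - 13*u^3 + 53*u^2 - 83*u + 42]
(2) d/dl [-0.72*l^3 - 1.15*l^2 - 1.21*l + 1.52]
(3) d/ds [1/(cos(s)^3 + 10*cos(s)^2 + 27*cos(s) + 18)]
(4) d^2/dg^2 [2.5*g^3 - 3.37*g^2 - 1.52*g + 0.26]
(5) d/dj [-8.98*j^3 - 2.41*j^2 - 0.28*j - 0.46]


(1) = 12*u^2 - 78*u + 106
(2) = -2.16*l^2 - 2.3*l - 1.21
(3) = (3*cos(s)^2 + 20*cos(s) + 27)*sin(s)/(cos(s)^3 + 10*cos(s)^2 + 27*cos(s) + 18)^2
(4) = 15.0*g - 6.74
(5) = -26.94*j^2 - 4.82*j - 0.28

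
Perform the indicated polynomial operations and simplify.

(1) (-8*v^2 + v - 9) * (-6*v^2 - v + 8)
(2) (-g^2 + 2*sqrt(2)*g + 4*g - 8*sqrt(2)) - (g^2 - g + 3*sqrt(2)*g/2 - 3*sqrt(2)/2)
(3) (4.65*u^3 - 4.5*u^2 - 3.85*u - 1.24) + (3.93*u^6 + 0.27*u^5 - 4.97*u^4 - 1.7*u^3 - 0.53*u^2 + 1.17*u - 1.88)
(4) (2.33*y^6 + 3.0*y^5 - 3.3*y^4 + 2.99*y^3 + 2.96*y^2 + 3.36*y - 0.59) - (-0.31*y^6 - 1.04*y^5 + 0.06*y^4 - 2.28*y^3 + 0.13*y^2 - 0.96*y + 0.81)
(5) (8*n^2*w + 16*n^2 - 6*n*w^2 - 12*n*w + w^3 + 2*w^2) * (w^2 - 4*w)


(1) = 48*v^4 + 2*v^3 - 11*v^2 + 17*v - 72
(2) = -2*g^2 + sqrt(2)*g/2 + 5*g - 13*sqrt(2)/2
(3) = 3.93*u^6 + 0.27*u^5 - 4.97*u^4 + 2.95*u^3 - 5.03*u^2 - 2.68*u - 3.12
(4) = 2.64*y^6 + 4.04*y^5 - 3.36*y^4 + 5.27*y^3 + 2.83*y^2 + 4.32*y - 1.4
(5) = 8*n^2*w^3 - 16*n^2*w^2 - 64*n^2*w - 6*n*w^4 + 12*n*w^3 + 48*n*w^2 + w^5 - 2*w^4 - 8*w^3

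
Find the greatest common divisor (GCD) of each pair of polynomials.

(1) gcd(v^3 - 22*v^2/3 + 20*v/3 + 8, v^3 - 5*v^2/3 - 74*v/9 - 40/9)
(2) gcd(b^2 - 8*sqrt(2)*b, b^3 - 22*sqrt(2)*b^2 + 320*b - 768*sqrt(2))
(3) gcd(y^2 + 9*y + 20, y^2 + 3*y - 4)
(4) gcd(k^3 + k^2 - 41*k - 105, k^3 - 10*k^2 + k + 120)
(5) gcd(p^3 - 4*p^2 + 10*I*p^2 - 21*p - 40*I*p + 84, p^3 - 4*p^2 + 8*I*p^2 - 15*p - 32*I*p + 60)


(1) = gcd((v - 6)*(v - 2)*(v + 2/3), (v - 4)*(v + 2/3)*(v + 5/3)) = v + 2/3
(2) = b - 8*sqrt(2)
(3) = gcd((y + 4)*(y + 5), (y - 1)*(y + 4)) = y + 4
(4) = k + 3
(5) = gcd((p - 4)*(p + 3*I)*(p + 7*I), (p - 4)*(p + 3*I)*(p + 5*I)) = p^2 + p*(-4 + 3*I) - 12*I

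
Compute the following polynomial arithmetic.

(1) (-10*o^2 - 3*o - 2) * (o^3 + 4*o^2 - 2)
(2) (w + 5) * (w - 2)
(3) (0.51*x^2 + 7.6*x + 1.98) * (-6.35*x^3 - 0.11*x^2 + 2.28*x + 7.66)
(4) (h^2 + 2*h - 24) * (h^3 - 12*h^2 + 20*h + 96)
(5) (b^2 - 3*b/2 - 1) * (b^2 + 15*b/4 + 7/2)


(1) = -10*o^5 - 43*o^4 - 14*o^3 + 12*o^2 + 6*o + 4
(2) = w^2 + 3*w - 10
(3) = -3.2385*x^5 - 48.3161*x^4 - 12.2462*x^3 + 21.0168*x^2 + 62.7304*x + 15.1668
(4) = h^5 - 10*h^4 - 28*h^3 + 424*h^2 - 288*h - 2304
(5) = b^4 + 9*b^3/4 - 25*b^2/8 - 9*b - 7/2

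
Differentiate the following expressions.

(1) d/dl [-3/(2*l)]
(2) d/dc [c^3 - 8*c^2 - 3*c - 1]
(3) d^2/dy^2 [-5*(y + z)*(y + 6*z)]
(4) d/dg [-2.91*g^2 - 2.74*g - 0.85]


(1) = 3/(2*l^2)
(2) = 3*c^2 - 16*c - 3
(3) = -10
(4) = -5.82*g - 2.74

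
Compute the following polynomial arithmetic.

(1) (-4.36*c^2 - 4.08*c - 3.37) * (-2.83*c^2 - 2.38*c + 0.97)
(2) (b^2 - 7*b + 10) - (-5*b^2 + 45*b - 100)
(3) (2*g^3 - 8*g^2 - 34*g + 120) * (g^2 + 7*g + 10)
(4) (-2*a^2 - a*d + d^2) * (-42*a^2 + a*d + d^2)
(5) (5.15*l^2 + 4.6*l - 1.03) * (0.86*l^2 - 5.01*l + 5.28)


(1) = 12.3388*c^4 + 21.9232*c^3 + 15.0183*c^2 + 4.063*c - 3.2689
(2) = 6*b^2 - 52*b + 110
(3) = 2*g^5 + 6*g^4 - 70*g^3 - 198*g^2 + 500*g + 1200
(4) = 84*a^4 + 40*a^3*d - 45*a^2*d^2 + d^4
(5) = 4.429*l^4 - 21.8455*l^3 + 3.2602*l^2 + 29.4483*l - 5.4384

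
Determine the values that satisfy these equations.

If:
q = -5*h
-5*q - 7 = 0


Then:
h = 7/25
q = -7/5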